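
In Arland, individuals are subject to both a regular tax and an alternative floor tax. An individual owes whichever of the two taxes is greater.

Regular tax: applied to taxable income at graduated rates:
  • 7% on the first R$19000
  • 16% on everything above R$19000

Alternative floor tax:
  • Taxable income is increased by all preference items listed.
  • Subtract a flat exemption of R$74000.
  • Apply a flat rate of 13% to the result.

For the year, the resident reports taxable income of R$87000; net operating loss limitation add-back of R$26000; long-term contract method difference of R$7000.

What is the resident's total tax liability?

Regular tax:
  R$19000 × 7% = R$1330
  R$68000 × 16% = R$10880
  → R$12210

Alternative floor tax:
  Adjusted income: R$87000 + R$26000 + R$7000 = R$120000
  Less exemption R$74000 → base R$46000
  R$46000 × 13% = R$5980

R$12210 > R$5980, so the regular tax governs.

R$12210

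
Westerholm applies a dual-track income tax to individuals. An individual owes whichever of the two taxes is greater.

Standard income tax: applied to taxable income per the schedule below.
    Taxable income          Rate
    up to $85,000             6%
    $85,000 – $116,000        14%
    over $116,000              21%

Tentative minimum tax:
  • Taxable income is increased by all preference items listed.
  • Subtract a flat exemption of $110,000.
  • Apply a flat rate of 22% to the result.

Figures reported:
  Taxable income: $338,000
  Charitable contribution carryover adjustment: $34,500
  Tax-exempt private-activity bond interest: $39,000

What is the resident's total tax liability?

Standard income tax:
  $85,000 × 6% = $5,100
  $31,000 × 14% = $4,340
  $222,000 × 21% = $46,620
  → $56,060

Tentative minimum tax:
  Adjusted income: $338,000 + $34,500 + $39,000 = $411,500
  Less exemption $110,000 → base $301,500
  $301,500 × 22% = $66,330

$66,330 > $56,060, so the tentative minimum tax is the binding amount.

$66,330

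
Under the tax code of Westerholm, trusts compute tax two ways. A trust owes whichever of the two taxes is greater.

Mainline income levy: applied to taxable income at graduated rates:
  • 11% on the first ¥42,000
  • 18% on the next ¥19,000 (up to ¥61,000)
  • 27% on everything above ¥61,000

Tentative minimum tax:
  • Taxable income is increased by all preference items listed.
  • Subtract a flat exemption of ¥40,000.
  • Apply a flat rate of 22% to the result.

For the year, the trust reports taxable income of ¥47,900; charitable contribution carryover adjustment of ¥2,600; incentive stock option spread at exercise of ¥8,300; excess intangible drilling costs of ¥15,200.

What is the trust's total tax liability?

Tentative minimum tax:
  Adjusted income: ¥47,900 + ¥2,600 + ¥8,300 + ¥15,200 = ¥74,000
  Less exemption ¥40,000 → base ¥34,000
  ¥34,000 × 22% = ¥7,480

Mainline income levy:
  ¥42,000 × 11% = ¥4,620
  ¥5,900 × 18% = ¥1,062
  → ¥5,682

¥7,480 > ¥5,682, so the tentative minimum tax is the binding amount.

¥7,480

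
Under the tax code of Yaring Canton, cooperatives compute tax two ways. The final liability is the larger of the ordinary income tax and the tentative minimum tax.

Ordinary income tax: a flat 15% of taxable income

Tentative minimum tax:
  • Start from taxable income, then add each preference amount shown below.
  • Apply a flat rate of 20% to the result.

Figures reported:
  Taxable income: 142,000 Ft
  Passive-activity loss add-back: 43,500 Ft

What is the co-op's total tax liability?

Ordinary income tax:
  142,000 Ft × 15% = 21,300 Ft

Tentative minimum tax:
  Adjusted income: 142,000 Ft + 43,500 Ft = 185,500 Ft
  185,500 Ft × 20% = 37,100 Ft

37,100 Ft > 21,300 Ft, so the tentative minimum tax is the binding amount.

37,100 Ft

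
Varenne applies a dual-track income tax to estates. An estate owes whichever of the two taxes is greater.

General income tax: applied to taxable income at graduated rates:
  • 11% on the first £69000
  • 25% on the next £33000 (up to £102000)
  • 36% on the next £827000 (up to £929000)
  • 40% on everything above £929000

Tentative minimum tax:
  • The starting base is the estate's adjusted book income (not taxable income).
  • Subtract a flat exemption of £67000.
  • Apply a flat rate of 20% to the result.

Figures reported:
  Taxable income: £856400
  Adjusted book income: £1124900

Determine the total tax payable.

£287424

Tentative minimum tax:
  Base (adjusted book income): £1124900
  Less exemption £67000 → base £1057900
  £1057900 × 20% = £211580

General income tax:
  £69000 × 11% = £7590
  £33000 × 25% = £8250
  £754400 × 36% = £271584
  → £287424

£287424 > £211580, so the general income tax governs.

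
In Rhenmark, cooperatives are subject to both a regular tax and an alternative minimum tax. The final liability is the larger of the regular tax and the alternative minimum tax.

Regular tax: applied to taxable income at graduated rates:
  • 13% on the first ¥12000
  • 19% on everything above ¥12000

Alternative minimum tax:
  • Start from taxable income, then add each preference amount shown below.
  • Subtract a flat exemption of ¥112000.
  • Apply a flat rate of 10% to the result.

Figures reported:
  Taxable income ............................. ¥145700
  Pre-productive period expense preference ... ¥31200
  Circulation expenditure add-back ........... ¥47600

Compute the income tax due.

¥26963

Regular tax:
  ¥12000 × 13% = ¥1560
  ¥133700 × 19% = ¥25403
  → ¥26963

Alternative minimum tax:
  Adjusted income: ¥145700 + ¥31200 + ¥47600 = ¥224500
  Less exemption ¥112000 → base ¥112500
  ¥112500 × 10% = ¥11250

¥26963 > ¥11250, so the regular tax governs.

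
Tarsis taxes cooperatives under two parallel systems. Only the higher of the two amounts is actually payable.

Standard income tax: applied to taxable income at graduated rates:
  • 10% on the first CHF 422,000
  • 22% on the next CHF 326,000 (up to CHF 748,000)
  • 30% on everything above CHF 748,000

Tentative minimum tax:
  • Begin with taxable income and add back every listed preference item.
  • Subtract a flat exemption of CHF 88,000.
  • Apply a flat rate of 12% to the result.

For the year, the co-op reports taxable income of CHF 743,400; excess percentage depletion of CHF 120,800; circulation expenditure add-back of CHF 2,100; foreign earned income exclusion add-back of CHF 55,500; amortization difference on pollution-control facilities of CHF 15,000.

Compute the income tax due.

Standard income tax:
  CHF 422,000 × 10% = CHF 42,200
  CHF 321,400 × 22% = CHF 70,708
  → CHF 112,908

Tentative minimum tax:
  Adjusted income: CHF 743,400 + CHF 120,800 + CHF 2,100 + CHF 55,500 + CHF 15,000 = CHF 936,800
  Less exemption CHF 88,000 → base CHF 848,800
  CHF 848,800 × 12% = CHF 101,856

CHF 112,908 > CHF 101,856, so the standard income tax governs.

CHF 112,908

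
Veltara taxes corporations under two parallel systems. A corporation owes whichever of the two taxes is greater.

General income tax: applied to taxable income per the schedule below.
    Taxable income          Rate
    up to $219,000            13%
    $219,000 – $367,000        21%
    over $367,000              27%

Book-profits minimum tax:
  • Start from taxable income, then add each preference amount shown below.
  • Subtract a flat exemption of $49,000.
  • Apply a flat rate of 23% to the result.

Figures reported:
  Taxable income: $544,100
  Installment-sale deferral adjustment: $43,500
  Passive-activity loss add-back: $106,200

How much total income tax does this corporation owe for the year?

$148,304

Book-profits minimum tax:
  Adjusted income: $544,100 + $43,500 + $106,200 = $693,800
  Less exemption $49,000 → base $644,800
  $644,800 × 23% = $148,304

General income tax:
  $219,000 × 13% = $28,470
  $148,000 × 21% = $31,080
  $177,100 × 27% = $47,817
  → $107,367

$148,304 > $107,367, so the book-profits minimum tax is the binding amount.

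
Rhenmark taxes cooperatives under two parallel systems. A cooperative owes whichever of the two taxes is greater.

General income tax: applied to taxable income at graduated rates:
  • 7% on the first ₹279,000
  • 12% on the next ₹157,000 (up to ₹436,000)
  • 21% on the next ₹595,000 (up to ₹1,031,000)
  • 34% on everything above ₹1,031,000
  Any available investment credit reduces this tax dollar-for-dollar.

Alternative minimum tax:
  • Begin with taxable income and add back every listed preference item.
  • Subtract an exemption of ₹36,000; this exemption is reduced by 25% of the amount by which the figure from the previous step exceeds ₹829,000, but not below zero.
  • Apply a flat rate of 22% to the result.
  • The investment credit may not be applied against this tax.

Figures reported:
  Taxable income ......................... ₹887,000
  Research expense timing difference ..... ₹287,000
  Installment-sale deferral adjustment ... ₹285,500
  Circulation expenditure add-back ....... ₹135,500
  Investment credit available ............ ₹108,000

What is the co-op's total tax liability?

₹350,900

General income tax:
  ₹279,000 × 7% = ₹19,530
  ₹157,000 × 12% = ₹18,840
  ₹451,000 × 21% = ₹94,710
  → ₹133,080
  Less investment credit ₹108,000 → ₹25,080

Alternative minimum tax:
  Adjusted income: ₹887,000 + ₹287,000 + ₹285,500 + ₹135,500 = ₹1,595,000
  Exemption: 25% × (₹1,595,000 − ₹829,000) = ₹191,500 ≥ ₹36,000, so the exemption is fully phased out
  Base: ₹1,595,000 − ₹0 = ₹1,595,000
  ₹1,595,000 × 22% = ₹350,900

₹350,900 > ₹25,080, so the alternative minimum tax is the binding amount.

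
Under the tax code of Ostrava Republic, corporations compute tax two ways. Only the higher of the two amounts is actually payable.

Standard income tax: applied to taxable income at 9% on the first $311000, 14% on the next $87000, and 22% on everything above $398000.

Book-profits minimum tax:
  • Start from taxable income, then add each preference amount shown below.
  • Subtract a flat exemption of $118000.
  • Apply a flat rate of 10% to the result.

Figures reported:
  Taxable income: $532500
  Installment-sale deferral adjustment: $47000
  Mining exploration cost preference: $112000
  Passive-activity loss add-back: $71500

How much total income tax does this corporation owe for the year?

Standard income tax:
  $311000 × 9% = $27990
  $87000 × 14% = $12180
  $134500 × 22% = $29590
  → $69760

Book-profits minimum tax:
  Adjusted income: $532500 + $47000 + $112000 + $71500 = $763000
  Less exemption $118000 → base $645000
  $645000 × 10% = $64500

$69760 > $64500, so the standard income tax governs.

$69760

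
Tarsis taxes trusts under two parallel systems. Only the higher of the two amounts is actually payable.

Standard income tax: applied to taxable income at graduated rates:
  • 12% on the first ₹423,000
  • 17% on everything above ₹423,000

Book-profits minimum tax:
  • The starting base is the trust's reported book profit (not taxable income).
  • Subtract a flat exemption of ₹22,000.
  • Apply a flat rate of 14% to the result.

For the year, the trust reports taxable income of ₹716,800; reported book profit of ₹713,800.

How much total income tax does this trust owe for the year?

₹100,706

Standard income tax:
  ₹423,000 × 12% = ₹50,760
  ₹293,800 × 17% = ₹49,946
  → ₹100,706

Book-profits minimum tax:
  Base (reported book profit): ₹713,800
  Less exemption ₹22,000 → base ₹691,800
  ₹691,800 × 14% = ₹96,852

₹100,706 > ₹96,852, so the standard income tax governs.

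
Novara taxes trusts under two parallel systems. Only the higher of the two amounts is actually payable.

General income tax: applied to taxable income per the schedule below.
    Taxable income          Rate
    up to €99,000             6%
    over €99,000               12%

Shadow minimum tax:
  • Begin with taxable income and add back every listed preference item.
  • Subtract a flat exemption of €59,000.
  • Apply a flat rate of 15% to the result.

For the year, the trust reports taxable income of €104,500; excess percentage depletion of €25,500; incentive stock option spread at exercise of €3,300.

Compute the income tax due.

General income tax:
  €99,000 × 6% = €5,940
  €5,500 × 12% = €660
  → €6,600

Shadow minimum tax:
  Adjusted income: €104,500 + €25,500 + €3,300 = €133,300
  Less exemption €59,000 → base €74,300
  €74,300 × 15% = €11,145

€11,145 > €6,600, so the shadow minimum tax is the binding amount.

€11,145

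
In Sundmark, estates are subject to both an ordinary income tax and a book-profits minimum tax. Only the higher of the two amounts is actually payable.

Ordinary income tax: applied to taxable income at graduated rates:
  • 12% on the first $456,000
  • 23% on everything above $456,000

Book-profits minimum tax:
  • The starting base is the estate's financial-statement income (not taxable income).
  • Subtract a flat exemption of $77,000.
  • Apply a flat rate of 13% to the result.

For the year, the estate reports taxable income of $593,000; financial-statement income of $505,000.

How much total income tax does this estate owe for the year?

Ordinary income tax:
  $456,000 × 12% = $54,720
  $137,000 × 23% = $31,510
  → $86,230

Book-profits minimum tax:
  Base (financial-statement income): $505,000
  Less exemption $77,000 → base $428,000
  $428,000 × 13% = $55,640

$86,230 > $55,640, so the ordinary income tax governs.

$86,230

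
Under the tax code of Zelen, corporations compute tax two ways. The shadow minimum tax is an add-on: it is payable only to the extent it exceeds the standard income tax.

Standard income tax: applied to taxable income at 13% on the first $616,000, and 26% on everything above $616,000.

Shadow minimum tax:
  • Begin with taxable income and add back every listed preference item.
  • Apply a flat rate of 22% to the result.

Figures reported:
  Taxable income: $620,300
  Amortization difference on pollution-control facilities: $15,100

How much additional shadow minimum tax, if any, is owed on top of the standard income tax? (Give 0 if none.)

Shadow minimum tax:
  Adjusted income: $620,300 + $15,100 = $635,400
  $635,400 × 22% = $139,788

Standard income tax:
  $616,000 × 13% = $80,080
  $4,300 × 26% = $1,118
  → $81,198

Excess of shadow minimum tax over standard income tax: $139,788 − $81,198 = $58,590.

$58,590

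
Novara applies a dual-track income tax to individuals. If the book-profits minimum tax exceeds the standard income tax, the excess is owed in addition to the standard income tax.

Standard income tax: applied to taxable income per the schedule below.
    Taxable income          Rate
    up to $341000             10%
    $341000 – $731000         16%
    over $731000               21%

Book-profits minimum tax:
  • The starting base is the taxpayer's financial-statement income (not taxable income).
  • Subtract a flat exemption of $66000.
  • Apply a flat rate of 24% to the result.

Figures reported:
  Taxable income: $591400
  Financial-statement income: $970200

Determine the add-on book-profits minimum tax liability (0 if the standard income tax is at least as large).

Standard income tax:
  $341000 × 10% = $34100
  $250400 × 16% = $40064
  → $74164

Book-profits minimum tax:
  Base (financial-statement income): $970200
  Less exemption $66000 → base $904200
  $904200 × 24% = $217008

Excess of book-profits minimum tax over standard income tax: $217008 − $74164 = $142844.

$142844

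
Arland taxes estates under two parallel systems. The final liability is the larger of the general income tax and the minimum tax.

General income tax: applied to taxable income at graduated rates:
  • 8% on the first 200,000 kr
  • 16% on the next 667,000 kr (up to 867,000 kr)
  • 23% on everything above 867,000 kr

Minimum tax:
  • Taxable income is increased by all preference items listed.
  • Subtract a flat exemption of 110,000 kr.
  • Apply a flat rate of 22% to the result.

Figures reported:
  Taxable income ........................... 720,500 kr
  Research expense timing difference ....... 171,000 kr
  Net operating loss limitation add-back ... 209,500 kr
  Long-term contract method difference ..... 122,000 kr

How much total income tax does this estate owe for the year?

General income tax:
  200,000 kr × 8% = 16,000 kr
  520,500 kr × 16% = 83,280 kr
  → 99,280 kr

Minimum tax:
  Adjusted income: 720,500 kr + 171,000 kr + 209,500 kr + 122,000 kr = 1,223,000 kr
  Less exemption 110,000 kr → base 1,113,000 kr
  1,113,000 kr × 22% = 244,860 kr

244,860 kr > 99,280 kr, so the minimum tax is the binding amount.

244,860 kr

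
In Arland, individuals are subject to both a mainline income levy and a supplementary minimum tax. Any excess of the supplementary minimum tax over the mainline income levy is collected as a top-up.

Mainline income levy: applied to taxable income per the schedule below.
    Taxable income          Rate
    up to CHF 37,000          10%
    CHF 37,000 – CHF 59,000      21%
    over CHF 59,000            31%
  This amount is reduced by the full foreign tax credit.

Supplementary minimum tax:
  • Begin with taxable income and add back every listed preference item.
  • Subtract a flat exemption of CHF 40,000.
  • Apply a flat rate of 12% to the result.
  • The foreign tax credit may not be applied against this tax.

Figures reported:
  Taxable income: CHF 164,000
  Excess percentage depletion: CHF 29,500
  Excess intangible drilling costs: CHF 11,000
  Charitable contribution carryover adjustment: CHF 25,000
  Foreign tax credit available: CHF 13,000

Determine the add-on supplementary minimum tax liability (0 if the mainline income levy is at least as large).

CHF 0

Mainline income levy:
  CHF 37,000 × 10% = CHF 3,700
  CHF 22,000 × 21% = CHF 4,620
  CHF 105,000 × 31% = CHF 32,550
  → CHF 40,870
  Less foreign tax credit CHF 13,000 → CHF 27,870

Supplementary minimum tax:
  Adjusted income: CHF 164,000 + CHF 29,500 + CHF 11,000 + CHF 25,000 = CHF 229,500
  Less exemption CHF 40,000 → base CHF 189,500
  CHF 189,500 × 12% = CHF 22,740

CHF 22,740 ≤ CHF 27,870, so no add-on is due.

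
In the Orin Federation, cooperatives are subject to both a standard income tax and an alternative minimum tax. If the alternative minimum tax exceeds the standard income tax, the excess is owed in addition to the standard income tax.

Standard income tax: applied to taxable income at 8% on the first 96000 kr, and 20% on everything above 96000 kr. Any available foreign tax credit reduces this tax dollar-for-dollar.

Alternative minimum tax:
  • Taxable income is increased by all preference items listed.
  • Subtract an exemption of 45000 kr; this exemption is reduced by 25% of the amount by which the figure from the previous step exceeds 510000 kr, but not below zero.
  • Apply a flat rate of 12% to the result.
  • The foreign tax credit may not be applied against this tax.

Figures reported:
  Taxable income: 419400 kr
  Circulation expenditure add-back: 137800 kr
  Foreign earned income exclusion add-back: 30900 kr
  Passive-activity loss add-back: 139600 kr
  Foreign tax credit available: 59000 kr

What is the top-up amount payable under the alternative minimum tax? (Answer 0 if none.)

73964 kr

Standard income tax:
  96000 kr × 8% = 7680 kr
  323400 kr × 20% = 64680 kr
  → 72360 kr
  Less foreign tax credit 59000 kr → 13360 kr

Alternative minimum tax:
  Adjusted income: 419400 kr + 137800 kr + 30900 kr + 139600 kr = 727700 kr
  Exemption: 25% × (727700 kr − 510000 kr) = 54425 kr ≥ 45000 kr, so the exemption is fully phased out
  Base: 727700 kr − 0 kr = 727700 kr
  727700 kr × 12% = 87324 kr

Excess of alternative minimum tax over standard income tax: 87324 kr − 13360 kr = 73964 kr.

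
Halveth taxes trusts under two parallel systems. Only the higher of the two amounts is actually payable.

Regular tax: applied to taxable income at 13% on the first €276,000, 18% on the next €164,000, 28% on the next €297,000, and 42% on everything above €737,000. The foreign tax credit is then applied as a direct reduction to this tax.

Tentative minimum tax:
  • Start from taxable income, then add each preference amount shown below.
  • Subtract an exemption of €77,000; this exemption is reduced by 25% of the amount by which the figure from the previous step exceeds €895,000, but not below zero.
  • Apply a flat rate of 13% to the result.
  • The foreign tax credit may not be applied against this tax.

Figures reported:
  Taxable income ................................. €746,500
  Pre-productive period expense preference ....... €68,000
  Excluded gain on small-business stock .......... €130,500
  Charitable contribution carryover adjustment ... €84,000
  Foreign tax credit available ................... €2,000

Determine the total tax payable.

Regular tax:
  €276,000 × 13% = €35,880
  €164,000 × 18% = €29,520
  €297,000 × 28% = €83,160
  €9,500 × 42% = €3,990
  → €152,550
  Less foreign tax credit €2,000 → €150,550

Tentative minimum tax:
  Adjusted income: €746,500 + €68,000 + €130,500 + €84,000 = €1,029,000
  Exemption: €77,000 − 25% × (€1,029,000 − €895,000) = €77,000 − €33,500 = €43,500
  Base: €1,029,000 − €43,500 = €985,500
  €985,500 × 13% = €128,115

€150,550 > €128,115, so the regular tax governs.

€150,550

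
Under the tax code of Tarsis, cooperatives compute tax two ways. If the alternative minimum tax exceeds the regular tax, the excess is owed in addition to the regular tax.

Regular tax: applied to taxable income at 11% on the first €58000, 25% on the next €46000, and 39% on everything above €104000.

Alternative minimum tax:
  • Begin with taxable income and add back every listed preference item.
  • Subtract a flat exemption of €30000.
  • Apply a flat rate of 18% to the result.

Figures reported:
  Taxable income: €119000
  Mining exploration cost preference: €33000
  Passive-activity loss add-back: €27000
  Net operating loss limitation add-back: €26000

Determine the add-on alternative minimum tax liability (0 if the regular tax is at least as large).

Alternative minimum tax:
  Adjusted income: €119000 + €33000 + €27000 + €26000 = €205000
  Less exemption €30000 → base €175000
  €175000 × 18% = €31500

Regular tax:
  €58000 × 11% = €6380
  €46000 × 25% = €11500
  €15000 × 39% = €5850
  → €23730

Excess of alternative minimum tax over regular tax: €31500 − €23730 = €7770.

€7770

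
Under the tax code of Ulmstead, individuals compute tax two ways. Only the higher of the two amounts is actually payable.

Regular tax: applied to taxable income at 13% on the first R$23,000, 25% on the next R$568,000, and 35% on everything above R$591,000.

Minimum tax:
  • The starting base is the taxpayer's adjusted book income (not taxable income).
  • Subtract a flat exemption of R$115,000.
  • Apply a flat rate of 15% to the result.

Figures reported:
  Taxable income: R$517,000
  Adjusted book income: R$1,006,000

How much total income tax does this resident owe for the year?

Regular tax:
  R$23,000 × 13% = R$2,990
  R$494,000 × 25% = R$123,500
  → R$126,490

Minimum tax:
  Base (adjusted book income): R$1,006,000
  Less exemption R$115,000 → base R$891,000
  R$891,000 × 15% = R$133,650

R$133,650 > R$126,490, so the minimum tax is the binding amount.

R$133,650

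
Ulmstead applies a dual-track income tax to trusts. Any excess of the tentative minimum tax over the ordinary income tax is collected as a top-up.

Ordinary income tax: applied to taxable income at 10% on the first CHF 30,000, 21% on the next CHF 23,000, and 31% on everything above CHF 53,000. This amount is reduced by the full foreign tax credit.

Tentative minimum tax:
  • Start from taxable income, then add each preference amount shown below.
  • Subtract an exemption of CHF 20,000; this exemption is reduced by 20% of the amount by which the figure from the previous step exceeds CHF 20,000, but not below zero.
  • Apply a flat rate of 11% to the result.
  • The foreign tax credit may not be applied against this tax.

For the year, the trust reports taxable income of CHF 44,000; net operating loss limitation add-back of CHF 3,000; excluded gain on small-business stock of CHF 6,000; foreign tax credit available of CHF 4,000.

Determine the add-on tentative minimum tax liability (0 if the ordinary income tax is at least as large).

CHF 2,416

Tentative minimum tax:
  Adjusted income: CHF 44,000 + CHF 3,000 + CHF 6,000 = CHF 53,000
  Exemption: CHF 20,000 − 20% × (CHF 53,000 − CHF 20,000) = CHF 20,000 − CHF 6,600 = CHF 13,400
  Base: CHF 53,000 − CHF 13,400 = CHF 39,600
  CHF 39,600 × 11% = CHF 4,356

Ordinary income tax:
  CHF 30,000 × 10% = CHF 3,000
  CHF 14,000 × 21% = CHF 2,940
  → CHF 5,940
  Less foreign tax credit CHF 4,000 → CHF 1,940

Excess of tentative minimum tax over ordinary income tax: CHF 4,356 − CHF 1,940 = CHF 2,416.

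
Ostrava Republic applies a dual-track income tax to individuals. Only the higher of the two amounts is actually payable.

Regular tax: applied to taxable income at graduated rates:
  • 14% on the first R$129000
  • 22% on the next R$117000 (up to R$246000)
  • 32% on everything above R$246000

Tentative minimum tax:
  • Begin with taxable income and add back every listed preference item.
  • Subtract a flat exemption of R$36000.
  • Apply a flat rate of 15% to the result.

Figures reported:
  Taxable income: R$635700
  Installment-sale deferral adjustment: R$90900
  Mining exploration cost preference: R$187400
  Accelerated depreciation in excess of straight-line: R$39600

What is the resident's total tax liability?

Regular tax:
  R$129000 × 14% = R$18060
  R$117000 × 22% = R$25740
  R$389700 × 32% = R$124704
  → R$168504

Tentative minimum tax:
  Adjusted income: R$635700 + R$90900 + R$187400 + R$39600 = R$953600
  Less exemption R$36000 → base R$917600
  R$917600 × 15% = R$137640

R$168504 > R$137640, so the regular tax governs.

R$168504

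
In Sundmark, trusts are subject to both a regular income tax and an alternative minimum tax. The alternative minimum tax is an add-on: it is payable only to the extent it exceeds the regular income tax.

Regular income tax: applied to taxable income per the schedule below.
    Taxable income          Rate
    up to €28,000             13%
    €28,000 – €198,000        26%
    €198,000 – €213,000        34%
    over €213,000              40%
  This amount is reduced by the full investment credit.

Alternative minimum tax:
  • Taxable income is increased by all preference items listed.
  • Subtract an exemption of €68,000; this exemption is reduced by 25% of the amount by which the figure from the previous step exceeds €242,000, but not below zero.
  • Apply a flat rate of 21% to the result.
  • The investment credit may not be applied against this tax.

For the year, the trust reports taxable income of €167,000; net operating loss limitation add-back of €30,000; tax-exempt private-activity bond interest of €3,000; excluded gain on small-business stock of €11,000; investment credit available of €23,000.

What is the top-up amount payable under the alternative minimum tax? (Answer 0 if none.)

Regular income tax:
  €28,000 × 13% = €3,640
  €139,000 × 26% = €36,140
  → €39,780
  Less investment credit €23,000 → €16,780

Alternative minimum tax:
  Adjusted income: €167,000 + €30,000 + €3,000 + €11,000 = €211,000
  Exemption: €211,000 ≤ €242,000, so full €68,000 applies
  Base: €211,000 − €68,000 = €143,000
  €143,000 × 21% = €30,030

Excess of alternative minimum tax over regular income tax: €30,030 − €16,780 = €13,250.

€13,250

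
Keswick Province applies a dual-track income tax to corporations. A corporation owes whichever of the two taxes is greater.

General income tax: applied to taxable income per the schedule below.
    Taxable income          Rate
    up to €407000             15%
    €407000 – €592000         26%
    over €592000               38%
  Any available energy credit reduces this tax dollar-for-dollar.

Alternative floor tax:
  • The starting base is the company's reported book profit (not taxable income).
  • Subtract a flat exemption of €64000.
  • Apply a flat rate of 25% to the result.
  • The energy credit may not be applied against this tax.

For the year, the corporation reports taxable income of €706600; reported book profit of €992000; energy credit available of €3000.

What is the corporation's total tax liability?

General income tax:
  €407000 × 15% = €61050
  €185000 × 26% = €48100
  €114600 × 38% = €43548
  → €152698
  Less energy credit €3000 → €149698

Alternative floor tax:
  Base (reported book profit): €992000
  Less exemption €64000 → base €928000
  €928000 × 25% = €232000

€232000 > €149698, so the alternative floor tax is the binding amount.

€232000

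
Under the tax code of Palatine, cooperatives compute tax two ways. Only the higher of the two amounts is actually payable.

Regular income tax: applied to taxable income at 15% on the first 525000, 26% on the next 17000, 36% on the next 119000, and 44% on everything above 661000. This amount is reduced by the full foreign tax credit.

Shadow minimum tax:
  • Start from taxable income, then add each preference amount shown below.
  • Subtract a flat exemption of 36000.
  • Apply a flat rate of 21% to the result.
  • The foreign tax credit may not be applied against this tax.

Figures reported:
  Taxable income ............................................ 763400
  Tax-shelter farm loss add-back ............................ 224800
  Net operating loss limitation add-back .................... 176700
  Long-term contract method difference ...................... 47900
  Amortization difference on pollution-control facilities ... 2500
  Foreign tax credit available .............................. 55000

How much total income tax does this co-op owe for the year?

Shadow minimum tax:
  Adjusted income: 763400 + 224800 + 176700 + 47900 + 2500 = 1215300
  Less exemption 36000 → base 1179300
  1179300 × 21% = 247653

Regular income tax:
  525000 × 15% = 78750
  17000 × 26% = 4420
  119000 × 36% = 42840
  102400 × 44% = 45056
  → 171066
  Less foreign tax credit 55000 → 116066

247653 > 116066, so the shadow minimum tax is the binding amount.

247653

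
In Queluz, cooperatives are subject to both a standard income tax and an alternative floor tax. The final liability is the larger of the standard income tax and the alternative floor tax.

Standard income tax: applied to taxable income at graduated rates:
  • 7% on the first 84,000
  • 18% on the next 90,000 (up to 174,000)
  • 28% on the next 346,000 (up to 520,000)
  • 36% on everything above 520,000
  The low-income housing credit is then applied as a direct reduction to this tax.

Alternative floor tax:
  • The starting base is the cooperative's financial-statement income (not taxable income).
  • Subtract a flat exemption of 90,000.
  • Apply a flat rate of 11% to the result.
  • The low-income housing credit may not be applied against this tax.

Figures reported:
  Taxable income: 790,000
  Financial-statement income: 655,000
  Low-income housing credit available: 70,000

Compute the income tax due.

146,160

Alternative floor tax:
  Base (financial-statement income): 655,000
  Less exemption 90,000 → base 565,000
  565,000 × 11% = 62,150

Standard income tax:
  84,000 × 7% = 5,880
  90,000 × 18% = 16,200
  346,000 × 28% = 96,880
  270,000 × 36% = 97,200
  → 216,160
  Less low-income housing credit 70,000 → 146,160

146,160 > 62,150, so the standard income tax governs.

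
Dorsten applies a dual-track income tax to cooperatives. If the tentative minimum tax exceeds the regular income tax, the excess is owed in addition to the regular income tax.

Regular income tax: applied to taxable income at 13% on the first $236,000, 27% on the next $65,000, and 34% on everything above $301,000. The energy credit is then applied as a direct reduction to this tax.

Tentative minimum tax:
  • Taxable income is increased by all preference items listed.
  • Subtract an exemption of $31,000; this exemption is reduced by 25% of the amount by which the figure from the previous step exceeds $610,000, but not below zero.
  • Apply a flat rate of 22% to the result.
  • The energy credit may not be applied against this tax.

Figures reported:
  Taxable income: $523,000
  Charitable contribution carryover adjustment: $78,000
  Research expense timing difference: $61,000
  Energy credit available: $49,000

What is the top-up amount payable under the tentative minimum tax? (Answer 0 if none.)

Tentative minimum tax:
  Adjusted income: $523,000 + $78,000 + $61,000 = $662,000
  Exemption: $31,000 − 25% × ($662,000 − $610,000) = $31,000 − $13,000 = $18,000
  Base: $662,000 − $18,000 = $644,000
  $644,000 × 22% = $141,680

Regular income tax:
  $236,000 × 13% = $30,680
  $65,000 × 27% = $17,550
  $222,000 × 34% = $75,480
  → $123,710
  Less energy credit $49,000 → $74,710

Excess of tentative minimum tax over regular income tax: $141,680 − $74,710 = $66,970.

$66,970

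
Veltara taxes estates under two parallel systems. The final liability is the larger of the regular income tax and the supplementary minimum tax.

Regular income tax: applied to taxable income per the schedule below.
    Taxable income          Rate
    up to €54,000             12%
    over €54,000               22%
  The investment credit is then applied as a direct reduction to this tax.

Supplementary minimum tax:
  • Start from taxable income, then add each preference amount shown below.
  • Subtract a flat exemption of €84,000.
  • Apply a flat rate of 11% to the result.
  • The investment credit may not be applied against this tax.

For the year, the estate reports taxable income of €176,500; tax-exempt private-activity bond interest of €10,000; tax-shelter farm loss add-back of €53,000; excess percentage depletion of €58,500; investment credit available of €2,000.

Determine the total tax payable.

Supplementary minimum tax:
  Adjusted income: €176,500 + €10,000 + €53,000 + €58,500 = €298,000
  Less exemption €84,000 → base €214,000
  €214,000 × 11% = €23,540

Regular income tax:
  €54,000 × 12% = €6,480
  €122,500 × 22% = €26,950
  → €33,430
  Less investment credit €2,000 → €31,430

€31,430 > €23,540, so the regular income tax governs.

€31,430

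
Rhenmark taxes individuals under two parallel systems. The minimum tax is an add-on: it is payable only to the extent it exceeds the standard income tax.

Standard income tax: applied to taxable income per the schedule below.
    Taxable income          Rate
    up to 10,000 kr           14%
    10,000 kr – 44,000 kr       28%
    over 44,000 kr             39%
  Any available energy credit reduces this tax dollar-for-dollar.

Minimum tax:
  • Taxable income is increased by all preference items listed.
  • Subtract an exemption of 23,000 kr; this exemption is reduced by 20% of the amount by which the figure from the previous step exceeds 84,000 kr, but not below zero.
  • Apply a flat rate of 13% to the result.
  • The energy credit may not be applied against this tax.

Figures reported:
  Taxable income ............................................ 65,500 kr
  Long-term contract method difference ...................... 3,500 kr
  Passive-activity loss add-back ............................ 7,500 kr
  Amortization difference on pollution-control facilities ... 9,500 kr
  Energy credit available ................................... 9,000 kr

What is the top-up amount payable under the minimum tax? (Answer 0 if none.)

Standard income tax:
  10,000 kr × 14% = 1,400 kr
  34,000 kr × 28% = 9,520 kr
  21,500 kr × 39% = 8,385 kr
  → 19,305 kr
  Less energy credit 9,000 kr → 10,305 kr

Minimum tax:
  Adjusted income: 65,500 kr + 3,500 kr + 7,500 kr + 9,500 kr = 86,000 kr
  Exemption: 23,000 kr − 20% × (86,000 kr − 84,000 kr) = 23,000 kr − 400 kr = 22,600 kr
  Base: 86,000 kr − 22,600 kr = 63,400 kr
  63,400 kr × 13% = 8,242 kr

8,242 kr ≤ 10,305 kr, so no add-on is due.

0 kr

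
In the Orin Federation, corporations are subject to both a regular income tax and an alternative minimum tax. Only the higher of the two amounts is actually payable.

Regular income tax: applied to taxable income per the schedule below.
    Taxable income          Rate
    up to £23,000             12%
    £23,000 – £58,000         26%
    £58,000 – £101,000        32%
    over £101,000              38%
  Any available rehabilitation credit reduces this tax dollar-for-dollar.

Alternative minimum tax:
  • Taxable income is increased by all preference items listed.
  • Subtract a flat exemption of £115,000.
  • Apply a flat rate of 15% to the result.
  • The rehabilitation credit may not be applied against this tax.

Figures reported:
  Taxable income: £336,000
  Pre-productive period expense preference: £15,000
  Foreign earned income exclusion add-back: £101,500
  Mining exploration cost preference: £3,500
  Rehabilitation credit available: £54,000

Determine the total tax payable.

£60,920

Alternative minimum tax:
  Adjusted income: £336,000 + £15,000 + £101,500 + £3,500 = £456,000
  Less exemption £115,000 → base £341,000
  £341,000 × 15% = £51,150

Regular income tax:
  £23,000 × 12% = £2,760
  £35,000 × 26% = £9,100
  £43,000 × 32% = £13,760
  £235,000 × 38% = £89,300
  → £114,920
  Less rehabilitation credit £54,000 → £60,920

£60,920 > £51,150, so the regular income tax governs.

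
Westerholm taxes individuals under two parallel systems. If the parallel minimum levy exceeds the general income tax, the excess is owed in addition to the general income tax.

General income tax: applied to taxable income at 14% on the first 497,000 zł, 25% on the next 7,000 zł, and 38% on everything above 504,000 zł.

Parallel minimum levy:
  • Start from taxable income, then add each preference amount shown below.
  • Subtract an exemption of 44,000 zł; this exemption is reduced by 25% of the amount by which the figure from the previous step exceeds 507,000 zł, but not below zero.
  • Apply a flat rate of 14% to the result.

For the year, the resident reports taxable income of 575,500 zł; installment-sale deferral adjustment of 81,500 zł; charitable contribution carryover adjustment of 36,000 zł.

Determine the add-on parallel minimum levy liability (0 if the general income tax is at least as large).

Parallel minimum levy:
  Adjusted income: 575,500 zł + 81,500 zł + 36,000 zł = 693,000 zł
  Exemption: 25% × (693,000 zł − 507,000 zł) = 46,500 zł ≥ 44,000 zł, so the exemption is fully phased out
  Base: 693,000 zł − 0 zł = 693,000 zł
  693,000 zł × 14% = 97,020 zł

General income tax:
  497,000 zł × 14% = 69,580 zł
  7,000 zł × 25% = 1,750 zł
  71,500 zł × 38% = 27,170 zł
  → 98,500 zł

97,020 zł ≤ 98,500 zł, so no add-on is due.

0 zł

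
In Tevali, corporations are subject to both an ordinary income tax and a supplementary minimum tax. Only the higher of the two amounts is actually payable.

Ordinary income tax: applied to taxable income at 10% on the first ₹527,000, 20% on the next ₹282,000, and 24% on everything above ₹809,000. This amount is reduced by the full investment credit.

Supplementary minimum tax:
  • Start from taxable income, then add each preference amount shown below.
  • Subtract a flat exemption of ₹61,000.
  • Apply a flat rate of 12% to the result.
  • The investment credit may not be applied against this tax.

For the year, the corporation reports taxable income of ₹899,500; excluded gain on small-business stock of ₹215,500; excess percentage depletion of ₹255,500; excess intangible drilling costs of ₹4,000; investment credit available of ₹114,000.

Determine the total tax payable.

₹157,620

Supplementary minimum tax:
  Adjusted income: ₹899,500 + ₹215,500 + ₹255,500 + ₹4,000 = ₹1,374,500
  Less exemption ₹61,000 → base ₹1,313,500
  ₹1,313,500 × 12% = ₹157,620

Ordinary income tax:
  ₹527,000 × 10% = ₹52,700
  ₹282,000 × 20% = ₹56,400
  ₹90,500 × 24% = ₹21,720
  → ₹130,820
  Less investment credit ₹114,000 → ₹16,820

₹157,620 > ₹16,820, so the supplementary minimum tax is the binding amount.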